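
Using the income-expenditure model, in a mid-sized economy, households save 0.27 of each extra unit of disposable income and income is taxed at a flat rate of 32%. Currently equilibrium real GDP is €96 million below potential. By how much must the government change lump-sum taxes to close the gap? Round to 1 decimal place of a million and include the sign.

MPC = 1 − MPS = 1 − 0.27 = 0.73.
Spending multiplier = 1/(1 − c(1−t)) = 1/(1 − 0.73×0.68) = 1/0.5036 ≈ 1.986.
Tax multiplier = −c·k = −0.73/0.5036 ≈ −1.45. Need ΔY = +€96 million, so ΔT = ΔY/(−c·k) = −(+€96 million) × 0.5036 / 0.73 ≈ −€66.2 million.
The government should cut lump-sum taxes by €66.2 million.

−€66.2 million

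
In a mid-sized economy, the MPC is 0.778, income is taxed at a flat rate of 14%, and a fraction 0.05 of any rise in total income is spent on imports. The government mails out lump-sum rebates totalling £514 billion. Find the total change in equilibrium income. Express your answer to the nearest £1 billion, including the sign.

A lump-sum tax change of −£514 billion shifts disposable income by +£514 billion; first-round consumption changes by −c × ΔT = −0.778 × (−£514 billion) = +£399.892 billion.
Expenditure multiplier = 1/(1 − c(1−t) + m) = 1/(1 − 0.778×0.86 + 0.05) = 1/0.38092 ≈ 2.625.
The tax multiplier is −c × k ≈ −2.042, so ΔY = k × (−c·ΔT) = (+£399.892 billion) / 0.38092 ≈ +£1,050 billion.

+£1,050 billion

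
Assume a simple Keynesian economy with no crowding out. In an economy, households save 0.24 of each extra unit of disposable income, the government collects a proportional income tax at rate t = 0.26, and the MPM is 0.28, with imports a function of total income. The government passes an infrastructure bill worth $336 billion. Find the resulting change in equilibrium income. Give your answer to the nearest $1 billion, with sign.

MPC = 1 − MPS = 1 − 0.24 = 0.76.
Government-spending multiplier = 1/(1 − c(1−t) + m) = 1/(1 − 0.76×0.74 + 0.28) = 1/0.7176 ≈ 1.394.
ΔY = k × ΔG = (+$336 billion) / 0.7176 ≈ +$468 billion.

+$468 billion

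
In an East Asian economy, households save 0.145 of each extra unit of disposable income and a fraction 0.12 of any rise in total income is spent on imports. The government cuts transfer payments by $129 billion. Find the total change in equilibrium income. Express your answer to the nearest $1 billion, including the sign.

MPC = 1 − MPS = 1 − 0.145 = 0.855.
The transfer change shifts disposable income by −$129 billion, so first-round consumption changes by c·ΔTR = 0.855 × (−$129 billion) = −$110.295 billion.
Expenditure multiplier = 1/(1 − c + m) = 1/(1 − 0.855 + 0.12) = 1/0.265 ≈ 3.774.
The transfer multiplier is c × k ≈ 3.226, so ΔY = k × (c·ΔTR) = (−$110.295 billion) / 0.265 ≈ −$416 billion.

−$416 billion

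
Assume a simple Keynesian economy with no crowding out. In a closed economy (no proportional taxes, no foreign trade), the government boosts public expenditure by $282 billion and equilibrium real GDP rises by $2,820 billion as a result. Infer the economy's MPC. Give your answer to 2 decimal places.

0.90

Implied spending multiplier k = ΔY/ΔG = 2,820/282 = 10.
Since k = 1/(1 − MPC), MPC = 1 − 1/k = 1 − ΔG/ΔY = 1 − 282/2,820 = 0.90.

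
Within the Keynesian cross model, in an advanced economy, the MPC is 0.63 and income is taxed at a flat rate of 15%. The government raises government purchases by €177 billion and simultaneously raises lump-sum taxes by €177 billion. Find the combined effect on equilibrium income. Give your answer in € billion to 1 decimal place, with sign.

Expenditure multiplier = 1/(1 − c(1−t)) = 1/(1 − 0.63×0.85) = 1/0.4645 ≈ 2.153.
ΔG contributes k·ΔG = (+€177 billion) / 0.4645 ≈ +€381.1 billion.
ΔT of +€177 billion changes first-round spending by −c·ΔT = −€111.51 billion, contributing k·(−c·ΔT) = (−€111.51 billion) / 0.4645 ≈ −€240.1 billion.
Net ΔY = k(ΔG − c·ΔT) = (+€65.49 billion) / 0.4645 ≈ +€141 billion.

+€141.0 billion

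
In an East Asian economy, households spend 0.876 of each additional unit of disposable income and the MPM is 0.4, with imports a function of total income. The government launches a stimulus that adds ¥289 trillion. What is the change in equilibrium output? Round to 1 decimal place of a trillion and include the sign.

+¥551.5 trillion

Spending multiplier = 1/(1 − c + m) = 1/(1 − 0.876 + 0.4) = 1/0.524 ≈ 1.908.
ΔY = k × ΔG = (+¥289 trillion) / 0.524 ≈ +¥551.5 trillion.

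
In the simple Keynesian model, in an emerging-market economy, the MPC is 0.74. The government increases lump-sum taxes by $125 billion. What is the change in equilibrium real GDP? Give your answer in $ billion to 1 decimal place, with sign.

−$355.8 billion

A lump-sum tax change of +$125 billion shifts disposable income by −$125 billion; first-round consumption changes by −c × ΔT = −0.74 × (+$125 billion) = −$92.5 billion.
Expenditure multiplier = 1/(1 − MPC) = 1/(1 − 0.74) = 1/0.26 ≈ 3.846.
The tax multiplier is −c × k ≈ −2.846, so ΔY = k × (−c·ΔT) = (−$92.5 billion) / 0.26 ≈ −$355.8 billion.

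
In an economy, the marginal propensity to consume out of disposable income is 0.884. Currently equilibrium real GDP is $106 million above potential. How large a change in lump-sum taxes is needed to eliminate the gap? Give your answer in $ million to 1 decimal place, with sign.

+$13.9 million

Spending multiplier = 1/(1 − MPC) = 1/(1 − 0.884) = 1/0.116 ≈ 8.621.
Tax multiplier = −c·k = −0.884/0.116 ≈ −7.621. Need ΔY = −$106 million, so ΔT = ΔY/(−c·k) = −(−$106 million) × 0.116 / 0.884 ≈ +$13.9 million.
The government should raise lump-sum taxes by $13.9 million.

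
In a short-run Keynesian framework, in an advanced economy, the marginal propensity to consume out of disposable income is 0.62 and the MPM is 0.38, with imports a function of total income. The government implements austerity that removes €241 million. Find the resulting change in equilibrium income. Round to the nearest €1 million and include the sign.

Expenditure multiplier = 1/(1 − c + m) = 1/(1 − 0.62 + 0.38) = 1/0.76 ≈ 1.316.
ΔY = k × ΔG = (−€241 million) / 0.76 ≈ −€317 million.

−€317 million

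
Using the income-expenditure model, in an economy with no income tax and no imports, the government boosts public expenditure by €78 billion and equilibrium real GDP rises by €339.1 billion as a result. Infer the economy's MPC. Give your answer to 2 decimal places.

Implied spending multiplier k = ΔY/ΔG = 339.1/78 ≈ 4.3474.
Since k = 1/(1 − MPC), MPC = 1 − 1/k = 1 − ΔG/ΔY = 1 − 78/339.1 ≈ 0.77.

0.77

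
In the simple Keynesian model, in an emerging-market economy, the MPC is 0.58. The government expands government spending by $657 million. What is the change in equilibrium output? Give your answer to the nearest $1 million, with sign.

+$1,564 million

Spending multiplier = 1/(1 − MPC) = 1/(1 − 0.58) = 1/0.42 ≈ 2.381.
ΔY = k × ΔG = (+$657 million) / 0.42 ≈ +$1,564 million.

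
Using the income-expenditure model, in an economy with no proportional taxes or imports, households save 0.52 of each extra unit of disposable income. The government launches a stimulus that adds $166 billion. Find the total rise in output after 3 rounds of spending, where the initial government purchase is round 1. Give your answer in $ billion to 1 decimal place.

MPC = 1 − MPS = 1 − 0.52 = 0.48.
Round 1 adds ΔG = $166 billion; each later round is MPC = 0.48 times the previous.
After 3 rounds: 166 + 79.68 + 38.2464 = ΔG·(1 − c^3)/(1 − c) = 166 × (1 − 0.110592)/0.52 ≈ $283.9 billion.

$283.9 billion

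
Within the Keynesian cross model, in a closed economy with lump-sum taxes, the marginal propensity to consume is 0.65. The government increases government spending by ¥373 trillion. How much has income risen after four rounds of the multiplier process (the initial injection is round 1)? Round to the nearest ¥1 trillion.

¥875 trillion

Round 1 adds ΔG = ¥373 trillion; each later round is MPC = 0.65 times the previous.
After 4 rounds: 373 + 242.45 + 157.5925 + 102.435125 = ΔG·(1 − c^4)/(1 − c) = 373 × (1 − 0.17850625)/0.35 ≈ ¥875 trillion.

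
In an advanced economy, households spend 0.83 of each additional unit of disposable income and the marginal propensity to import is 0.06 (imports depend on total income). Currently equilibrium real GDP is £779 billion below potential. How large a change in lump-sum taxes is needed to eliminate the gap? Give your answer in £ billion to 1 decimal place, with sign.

−£215.9 billion

Spending multiplier = 1/(1 − c + m) = 1/(1 − 0.83 + 0.06) = 1/0.23 ≈ 4.348.
Tax multiplier = −c·k = −0.83/0.23 ≈ −3.609. Need ΔY = +£779 billion, so ΔT = ΔY/(−c·k) = −(+£779 billion) × 0.23 / 0.83 ≈ −£215.9 billion.
The government should cut lump-sum taxes by £215.9 billion.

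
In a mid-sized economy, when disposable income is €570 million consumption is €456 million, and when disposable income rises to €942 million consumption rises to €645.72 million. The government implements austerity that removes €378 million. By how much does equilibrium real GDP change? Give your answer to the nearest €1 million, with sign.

−€771 million

MPC = ΔC/ΔYd = (645.72 − 456)/(942 − 570) = 189.72/372 = 0.51.
Government-spending multiplier = 1/(1 − MPC) = 1/(1 − 0.51) = 1/0.49 ≈ 2.041.
ΔY = k × ΔG = (−€378 million) / 0.49 ≈ −€771 million.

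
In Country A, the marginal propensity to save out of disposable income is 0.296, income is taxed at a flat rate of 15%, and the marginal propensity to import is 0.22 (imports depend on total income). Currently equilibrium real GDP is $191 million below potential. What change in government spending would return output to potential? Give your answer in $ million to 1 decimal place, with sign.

+$118.7 million

MPC = 1 − MPS = 1 − 0.296 = 0.704.
Spending multiplier = 1/(1 − c(1−t) + m) = 1/(1 − 0.704×0.85 + 0.22) = 1/0.6216 ≈ 1.609.
Need ΔY = +$191 million, so ΔG = ΔY/k = (+$191 million) × 0.6216 ≈ +$118.7 million.
The government should increase government spending by $118.7 million.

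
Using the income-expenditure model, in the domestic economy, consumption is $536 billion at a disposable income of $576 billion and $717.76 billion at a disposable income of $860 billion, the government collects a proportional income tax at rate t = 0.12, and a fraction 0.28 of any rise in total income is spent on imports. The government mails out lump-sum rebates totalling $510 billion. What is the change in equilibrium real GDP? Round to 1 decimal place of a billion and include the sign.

+$455.4 billion

MPC = ΔC/ΔYd = (717.76 − 536)/(860 − 576) = 181.76/284 = 0.64.
A lump-sum tax change of −$510 billion shifts disposable income by +$510 billion; first-round consumption changes by −c × ΔT = −0.64 × (−$510 billion) = +$326.4 billion.
Expenditure multiplier = 1/(1 − c(1−t) + m) = 1/(1 − 0.64×0.88 + 0.28) = 1/0.7168 ≈ 1.395.
The tax multiplier is −c × k ≈ −0.893, so ΔY = k × (−c·ΔT) = (+$326.4 billion) / 0.7168 ≈ +$455.4 billion.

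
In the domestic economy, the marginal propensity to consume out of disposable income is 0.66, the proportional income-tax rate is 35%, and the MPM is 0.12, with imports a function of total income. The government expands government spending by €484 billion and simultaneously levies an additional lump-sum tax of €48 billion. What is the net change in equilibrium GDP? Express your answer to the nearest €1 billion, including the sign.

Expenditure multiplier = 1/(1 − c(1−t) + m) = 1/(1 − 0.66×0.65 + 0.12) = 1/0.691 ≈ 1.447.
ΔG contributes k·ΔG = (+€484 billion) / 0.691 ≈ +€700.4 billion.
ΔT of +€48 billion changes first-round spending by −c·ΔT = −€31.68 billion, contributing k·(−c·ΔT) = (−€31.68 billion) / 0.691 ≈ −€45.8 billion.
Net ΔY = k(ΔG − c·ΔT) = (+€452.32 billion) / 0.691 ≈ +€655 billion.

+€655 billion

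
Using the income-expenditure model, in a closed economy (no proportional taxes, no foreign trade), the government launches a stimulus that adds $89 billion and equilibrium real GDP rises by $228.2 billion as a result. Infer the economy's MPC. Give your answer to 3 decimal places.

0.610

Implied spending multiplier k = ΔY/ΔG = 228.2/89 ≈ 2.564.
Since k = 1/(1 − MPC), MPC = 1 − 1/k = 1 − ΔG/ΔY = 1 − 89/228.2 ≈ 0.610.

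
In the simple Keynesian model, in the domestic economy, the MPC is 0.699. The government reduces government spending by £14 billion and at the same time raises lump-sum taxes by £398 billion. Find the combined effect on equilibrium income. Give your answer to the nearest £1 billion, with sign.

Expenditure multiplier = 1/(1 − MPC) = 1/(1 − 0.699) = 1/0.301 ≈ 3.322.
ΔG contributes k·ΔG = (−£14 billion) / 0.301 ≈ −£46.5 billion.
ΔT of +£398 billion changes first-round spending by −c·ΔT = −£278.202 billion, contributing k·(−c·ΔT) = (−£278.202 billion) / 0.301 ≈ −£924.3 billion.
Net ΔY = k(ΔG − c·ΔT) = (−£292.202 billion) / 0.301 ≈ −£971 billion.

−£971 billion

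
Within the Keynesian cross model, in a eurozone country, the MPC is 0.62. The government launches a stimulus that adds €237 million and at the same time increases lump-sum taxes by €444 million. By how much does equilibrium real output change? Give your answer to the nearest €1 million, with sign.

−€101 million

Expenditure multiplier = 1/(1 − MPC) = 1/(1 − 0.62) = 1/0.38 ≈ 2.632.
ΔG contributes k·ΔG = (+€237 million) / 0.38 ≈ +€623.7 million.
ΔT of +€444 million changes first-round spending by −c·ΔT = −€275.28 million, contributing k·(−c·ΔT) = (−€275.28 million) / 0.38 ≈ −€724.4 million.
Net ΔY = k(ΔG − c·ΔT) = (−€38.28 million) / 0.38 ≈ −€101 million.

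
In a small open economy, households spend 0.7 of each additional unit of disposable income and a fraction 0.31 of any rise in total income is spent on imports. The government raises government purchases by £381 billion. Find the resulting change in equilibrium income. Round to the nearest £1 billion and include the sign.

Spending multiplier = 1/(1 − c + m) = 1/(1 − 0.7 + 0.31) = 1/0.61 ≈ 1.639.
ΔY = k × ΔG = (+£381 billion) / 0.61 ≈ +£625 billion.

+£625 billion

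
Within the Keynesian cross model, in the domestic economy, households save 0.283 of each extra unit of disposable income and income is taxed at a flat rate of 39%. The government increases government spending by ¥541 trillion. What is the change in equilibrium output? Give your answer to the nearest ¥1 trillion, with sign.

+¥962 trillion

MPC = 1 − MPS = 1 − 0.283 = 0.717.
Spending multiplier = 1/(1 − c(1−t)) = 1/(1 − 0.717×0.61) = 1/0.56263 ≈ 1.777.
ΔY = k × ΔG = (+¥541 trillion) / 0.56263 ≈ +¥962 trillion.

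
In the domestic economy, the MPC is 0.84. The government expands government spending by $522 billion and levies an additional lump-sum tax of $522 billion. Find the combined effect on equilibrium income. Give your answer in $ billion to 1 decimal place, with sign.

Expenditure multiplier = 1/(1 − MPC) = 1/(1 − 0.84) = 1/0.16 = 6.25.
ΔG contributes k·ΔG = (+$522 billion) / 0.16 = +$3,262.5 billion.
ΔT of +$522 billion changes first-round spending by −c·ΔT = −$438.48 billion, contributing k·(−c·ΔT) = (−$438.48 billion) / 0.16 = −$2,740.5 billion.
With ΔG = ΔT and no other leakages, the balanced-budget multiplier is 1, so ΔY = ΔG = +$522 billion.

+$522.0 billion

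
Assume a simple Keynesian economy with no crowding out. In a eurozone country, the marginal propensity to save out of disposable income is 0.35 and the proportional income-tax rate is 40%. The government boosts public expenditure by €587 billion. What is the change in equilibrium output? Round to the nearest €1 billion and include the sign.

+€962 billion

MPC = 1 − MPS = 1 − 0.35 = 0.65.
Expenditure multiplier = 1/(1 − c(1−t)) = 1/(1 − 0.65×0.6) = 1/0.61 ≈ 1.639.
ΔY = k × ΔG = (+€587 billion) / 0.61 ≈ +€962 billion.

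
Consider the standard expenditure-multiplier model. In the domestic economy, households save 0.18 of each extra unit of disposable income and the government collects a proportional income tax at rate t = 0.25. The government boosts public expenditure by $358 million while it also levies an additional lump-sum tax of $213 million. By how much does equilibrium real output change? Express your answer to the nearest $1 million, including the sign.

MPC = 1 − MPS = 1 − 0.18 = 0.82.
Expenditure multiplier = 1/(1 − c(1−t)) = 1/(1 − 0.82×0.75) = 1/0.385 ≈ 2.597.
ΔG contributes k·ΔG = (+$358 million) / 0.385 ≈ +$929.9 million.
ΔT of +$213 million changes first-round spending by −c·ΔT = −$174.66 million, contributing k·(−c·ΔT) = (−$174.66 million) / 0.385 ≈ −$453.7 million.
Net ΔY = k(ΔG − c·ΔT) = (+$183.34 million) / 0.385 ≈ +$476 million.

+$476 million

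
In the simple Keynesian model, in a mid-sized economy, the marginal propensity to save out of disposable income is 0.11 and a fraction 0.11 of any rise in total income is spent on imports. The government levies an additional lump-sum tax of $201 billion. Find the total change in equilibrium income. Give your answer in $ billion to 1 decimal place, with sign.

MPC = 1 − MPS = 1 − 0.11 = 0.89.
A lump-sum tax change of +$201 billion shifts disposable income by −$201 billion; first-round consumption changes by −c × ΔT = −0.89 × (+$201 billion) = −$178.89 billion.
Expenditure multiplier = 1/(1 − c + m) = 1/(1 − 0.89 + 0.11) = 1/0.22 ≈ 4.545.
The tax multiplier is −c × k ≈ −4.045, so ΔY = k × (−c·ΔT) = (−$178.89 billion) / 0.22 ≈ −$813.1 billion.

−$813.1 billion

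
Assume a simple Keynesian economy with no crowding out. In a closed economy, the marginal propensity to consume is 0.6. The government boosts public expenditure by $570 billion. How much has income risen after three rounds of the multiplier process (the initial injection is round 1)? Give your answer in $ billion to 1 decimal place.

Round 1 adds ΔG = $570 billion; each later round is MPC = 0.6 times the previous.
After 3 rounds: 570 + 342 + 205.2 = ΔG·(1 − c^3)/(1 − c) = 570 × (1 − 0.216)/0.4 = $1,117.2 billion.

$1,117.2 billion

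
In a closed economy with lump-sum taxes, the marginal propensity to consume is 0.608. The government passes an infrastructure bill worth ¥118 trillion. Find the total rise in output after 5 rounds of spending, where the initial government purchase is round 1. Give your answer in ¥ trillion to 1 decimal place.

Round 1 adds ΔG = ¥118 trillion; each later round is MPC = 0.608 times the previous.
After 5 rounds: 118 + 71.744 + 43.620352 + 26.521174016 + 16.124873801728 = ΔG·(1 − c^5)/(1 − c) = 118 × (1 − 0.083084095520768)/0.392 ≈ ¥276 trillion.

¥276.0 trillion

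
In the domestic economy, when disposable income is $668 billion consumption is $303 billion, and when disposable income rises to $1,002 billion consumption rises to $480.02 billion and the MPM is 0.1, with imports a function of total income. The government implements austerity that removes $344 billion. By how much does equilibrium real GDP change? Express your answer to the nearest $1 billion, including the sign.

−$604 billion

MPC = ΔC/ΔYd = (480.02 − 303)/(1,002 − 668) = 177.02/334 = 0.53.
Spending multiplier = 1/(1 − c + m) = 1/(1 − 0.53 + 0.1) = 1/0.57 ≈ 1.754.
ΔY = k × ΔG = (−$344 billion) / 0.57 ≈ −$604 billion.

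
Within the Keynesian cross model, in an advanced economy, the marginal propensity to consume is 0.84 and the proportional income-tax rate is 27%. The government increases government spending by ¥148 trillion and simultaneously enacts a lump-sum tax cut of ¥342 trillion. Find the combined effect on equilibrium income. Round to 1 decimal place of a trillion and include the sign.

+¥1,125.3 trillion

Expenditure multiplier = 1/(1 − c(1−t)) = 1/(1 − 0.84×0.73) = 1/0.3868 ≈ 2.585.
ΔG contributes k·ΔG = (+¥148 trillion) / 0.3868 ≈ +¥382.6 trillion.
ΔT of −¥342 trillion changes first-round spending by −c·ΔT = +¥287.28 trillion, contributing k·(−c·ΔT) = (+¥287.28 trillion) / 0.3868 ≈ +¥742.7 trillion.
Net ΔY = k(ΔG − c·ΔT) = (+¥435.28 trillion) / 0.3868 ≈ +¥1,125.3 trillion.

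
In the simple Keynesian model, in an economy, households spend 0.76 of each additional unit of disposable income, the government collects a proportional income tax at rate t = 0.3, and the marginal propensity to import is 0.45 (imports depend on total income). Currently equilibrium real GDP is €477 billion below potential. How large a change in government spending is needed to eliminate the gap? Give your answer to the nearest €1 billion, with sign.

+€438 billion

Spending multiplier = 1/(1 − c(1−t) + m) = 1/(1 − 0.76×0.7 + 0.45) = 1/0.918 ≈ 1.089.
Need ΔY = +€477 billion, so ΔG = ΔY/k = (+€477 billion) × 0.918 ≈ +€438 billion.
The government should increase government spending by €438 billion.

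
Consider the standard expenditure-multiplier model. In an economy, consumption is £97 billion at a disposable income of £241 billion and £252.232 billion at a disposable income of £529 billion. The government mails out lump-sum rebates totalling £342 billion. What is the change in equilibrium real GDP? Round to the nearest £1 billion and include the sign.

+£400 billion

MPC = ΔC/ΔYd = (252.232 − 97)/(529 − 241) = 155.232/288 = 0.539.
A lump-sum tax change of −£342 billion shifts disposable income by +£342 billion; first-round consumption changes by −c × ΔT = −0.539 × (−£342 billion) = +£184.338 billion.
Expenditure multiplier = 1/(1 − MPC) = 1/(1 − 0.539) = 1/0.461 ≈ 2.169.
The tax multiplier is −c × k ≈ −1.169, so ΔY = k × (−c·ΔT) = (+£184.338 billion) / 0.461 ≈ +£400 billion.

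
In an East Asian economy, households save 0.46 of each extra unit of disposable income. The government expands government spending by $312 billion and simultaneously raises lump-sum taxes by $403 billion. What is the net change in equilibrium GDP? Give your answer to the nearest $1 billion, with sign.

MPC = 1 − MPS = 1 − 0.46 = 0.54.
Expenditure multiplier = 1/(1 − MPC) = 1/(1 − 0.54) = 1/0.46 ≈ 2.174.
ΔG contributes k·ΔG = (+$312 billion) / 0.46 ≈ +$678.3 billion.
ΔT of +$403 billion changes first-round spending by −c·ΔT = −$217.62 billion, contributing k·(−c·ΔT) = (−$217.62 billion) / 0.46 ≈ −$473.1 billion.
Net ΔY = k(ΔG − c·ΔT) = (+$94.38 billion) / 0.46 ≈ +$205 billion.

+$205 billion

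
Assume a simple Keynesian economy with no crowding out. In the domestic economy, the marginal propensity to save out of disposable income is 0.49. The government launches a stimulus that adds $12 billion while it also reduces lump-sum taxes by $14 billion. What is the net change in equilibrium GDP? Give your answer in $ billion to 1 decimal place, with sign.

MPC = 1 − MPS = 1 − 0.49 = 0.51.
Expenditure multiplier = 1/(1 − MPC) = 1/(1 − 0.51) = 1/0.49 ≈ 2.041.
ΔG contributes k·ΔG = (+$12 billion) / 0.49 ≈ +$24.5 billion.
ΔT of −$14 billion changes first-round spending by −c·ΔT = +$7.14 billion, contributing k·(−c·ΔT) = (+$7.14 billion) / 0.49 ≈ +$14.6 billion.
Net ΔY = k(ΔG − c·ΔT) = (+$19.14 billion) / 0.49 ≈ +$39.1 billion.

+$39.1 billion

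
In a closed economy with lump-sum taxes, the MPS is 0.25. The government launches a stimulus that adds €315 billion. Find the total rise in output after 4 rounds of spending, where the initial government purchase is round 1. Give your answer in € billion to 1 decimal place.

MPC = 1 − MPS = 1 − 0.25 = 0.75.
Round 1 adds ΔG = €315 billion; each later round is MPC = 0.75 times the previous.
After 4 rounds: 315 + 236.25 + 177.1875 + 132.890625 = ΔG·(1 − c^4)/(1 − c) = 315 × (1 − 0.31640625)/0.25 ≈ €861.3 billion.

€861.3 billion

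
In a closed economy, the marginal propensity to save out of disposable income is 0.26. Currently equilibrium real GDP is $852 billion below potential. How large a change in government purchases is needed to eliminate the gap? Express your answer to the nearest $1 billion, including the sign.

MPC = 1 − MPS = 1 − 0.26 = 0.74.
Spending multiplier = 1/(1 − MPC) = 1/(1 − 0.74) = 1/0.26 ≈ 3.846.
Need ΔY = +$852 billion, so ΔG = ΔY/k = (+$852 billion) × 0.26 ≈ +$222 billion.
The government should increase government purchases by $222 billion.

+$222 billion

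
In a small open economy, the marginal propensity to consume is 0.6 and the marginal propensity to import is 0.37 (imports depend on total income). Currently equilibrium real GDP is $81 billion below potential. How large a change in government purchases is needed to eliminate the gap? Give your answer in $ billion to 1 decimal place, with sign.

+$62.4 billion

Spending multiplier = 1/(1 − c + m) = 1/(1 − 0.6 + 0.37) = 1/0.77 ≈ 1.299.
Need ΔY = +$81 billion, so ΔG = ΔY/k = (+$81 billion) × 0.77 ≈ +$62.4 billion.
The government should increase government purchases by $62.4 billion.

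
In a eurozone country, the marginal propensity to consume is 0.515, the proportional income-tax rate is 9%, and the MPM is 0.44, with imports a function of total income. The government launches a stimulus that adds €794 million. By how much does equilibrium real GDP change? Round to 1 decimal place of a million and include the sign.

Spending multiplier = 1/(1 − c(1−t) + m) = 1/(1 − 0.515×0.91 + 0.44) = 1/0.97135 ≈ 1.029.
ΔY = k × ΔG = (+€794 million) / 0.97135 ≈ +€817.4 million.

+€817.4 million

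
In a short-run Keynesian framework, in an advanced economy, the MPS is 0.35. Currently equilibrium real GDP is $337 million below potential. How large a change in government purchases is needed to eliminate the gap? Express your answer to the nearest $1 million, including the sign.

+$118 million

MPC = 1 − MPS = 1 − 0.35 = 0.65.
Spending multiplier = 1/(1 − MPC) = 1/(1 − 0.65) = 1/0.35 ≈ 2.857.
Need ΔY = +$337 million, so ΔG = ΔY/k = (+$337 million) × 0.35 ≈ +$118 million.
The government should increase government purchases by $118 million.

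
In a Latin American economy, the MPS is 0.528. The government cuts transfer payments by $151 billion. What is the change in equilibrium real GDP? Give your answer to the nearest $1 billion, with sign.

MPC = 1 − MPS = 1 − 0.528 = 0.472.
The transfer change shifts disposable income by −$151 billion, so first-round consumption changes by c·ΔTR = 0.472 × (−$151 billion) = −$71.272 billion.
Expenditure multiplier = 1/(1 − MPC) = 1/(1 − 0.472) = 1/0.528 ≈ 1.894.
The transfer multiplier is c × k ≈ 0.894, so ΔY = k × (c·ΔTR) = (−$71.272 billion) / 0.528 ≈ −$135 billion.

−$135 billion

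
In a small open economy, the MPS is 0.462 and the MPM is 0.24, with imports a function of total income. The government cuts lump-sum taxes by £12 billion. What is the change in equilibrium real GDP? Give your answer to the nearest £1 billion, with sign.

MPC = 1 − MPS = 1 − 0.462 = 0.538.
A lump-sum tax change of −£12 billion shifts disposable income by +£12 billion; first-round consumption changes by −c × ΔT = −0.538 × (−£12 billion) = +£6.456 billion.
Expenditure multiplier = 1/(1 − c + m) = 1/(1 − 0.538 + 0.24) = 1/0.702 ≈ 1.425.
The tax multiplier is −c × k ≈ −0.766, so ΔY = k × (−c·ΔT) = (+£6.456 billion) / 0.702 ≈ +£9 billion.

+£9 billion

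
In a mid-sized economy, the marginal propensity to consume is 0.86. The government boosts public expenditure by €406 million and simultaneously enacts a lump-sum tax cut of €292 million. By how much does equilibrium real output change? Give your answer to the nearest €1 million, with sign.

Expenditure multiplier = 1/(1 − MPC) = 1/(1 − 0.86) = 1/0.14 ≈ 7.143.
ΔG contributes k·ΔG = (+€406 million) / 0.14 = +€2,900 million.
ΔT of −€292 million changes first-round spending by −c·ΔT = +€251.12 million, contributing k·(−c·ΔT) = (+€251.12 million) / 0.14 ≈ +€1,793.7 million.
Net ΔY = k(ΔG − c·ΔT) = (+€657.12 million) / 0.14 ≈ +€4,694 million.

+€4,694 million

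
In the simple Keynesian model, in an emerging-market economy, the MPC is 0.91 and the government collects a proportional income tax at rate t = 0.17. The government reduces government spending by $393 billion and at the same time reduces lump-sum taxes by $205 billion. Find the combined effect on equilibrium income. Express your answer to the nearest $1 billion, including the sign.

Expenditure multiplier = 1/(1 − c(1−t)) = 1/(1 − 0.91×0.83) = 1/0.2447 ≈ 4.087.
ΔG contributes k·ΔG = (−$393 billion) / 0.2447 ≈ −$1,606 billion.
ΔT of −$205 billion changes first-round spending by −c·ΔT = +$186.55 billion, contributing k·(−c·ΔT) = (+$186.55 billion) / 0.2447 ≈ +$762.4 billion.
Net ΔY = k(ΔG − c·ΔT) = (−$206.45 billion) / 0.2447 ≈ −$844 billion.

−$844 billion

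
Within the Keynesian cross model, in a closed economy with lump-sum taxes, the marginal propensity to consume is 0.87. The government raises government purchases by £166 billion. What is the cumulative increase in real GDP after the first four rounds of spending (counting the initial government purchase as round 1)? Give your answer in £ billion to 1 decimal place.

£545.4 billion

Round 1 adds ΔG = £166 billion; each later round is MPC = 0.87 times the previous.
After 4 rounds: 166 + 144.42 + 125.6454 + 109.311498 = ΔG·(1 − c^4)/(1 − c) = 166 × (1 − 0.57289761)/0.13 ≈ £545.4 billion.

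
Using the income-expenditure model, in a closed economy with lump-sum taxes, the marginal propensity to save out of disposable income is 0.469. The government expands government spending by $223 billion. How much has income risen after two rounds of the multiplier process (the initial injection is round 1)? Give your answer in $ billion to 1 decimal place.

MPC = 1 − MPS = 1 − 0.469 = 0.531.
Round 1 adds ΔG = $223 billion; each later round is MPC = 0.531 times the previous.
After 2 rounds: 223 + 118.413 = ΔG·(1 − c^2)/(1 − c) = 223 × (1 − 0.281961)/0.469 ≈ $341.4 billion.

$341.4 billion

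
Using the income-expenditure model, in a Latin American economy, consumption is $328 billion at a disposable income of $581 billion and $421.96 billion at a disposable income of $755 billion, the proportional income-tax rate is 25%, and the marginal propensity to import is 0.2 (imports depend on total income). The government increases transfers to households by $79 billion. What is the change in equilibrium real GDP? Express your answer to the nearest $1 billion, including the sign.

+$54 billion

MPC = ΔC/ΔYd = (421.96 − 328)/(755 − 581) = 93.96/174 = 0.54.
The transfer change shifts disposable income by +$79 billion, so first-round consumption changes by c·ΔTR = 0.54 × (+$79 billion) = +$42.66 billion.
Expenditure multiplier = 1/(1 − c(1−t) + m) = 1/(1 − 0.54×0.75 + 0.2) = 1/0.795 ≈ 1.258.
The transfer multiplier is c × k ≈ 0.679, so ΔY = k × (c·ΔTR) = (+$42.66 billion) / 0.795 ≈ +$54 billion.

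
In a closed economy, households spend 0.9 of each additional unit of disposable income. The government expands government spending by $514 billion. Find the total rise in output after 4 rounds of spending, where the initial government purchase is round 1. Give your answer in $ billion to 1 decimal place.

Round 1 adds ΔG = $514 billion; each later round is MPC = 0.9 times the previous.
After 4 rounds: 514 + 462.6 + 416.34 + 374.706 = ΔG·(1 − c^4)/(1 − c) = 514 × (1 − 0.6561)/0.1 ≈ $1,767.6 billion.

$1,767.6 billion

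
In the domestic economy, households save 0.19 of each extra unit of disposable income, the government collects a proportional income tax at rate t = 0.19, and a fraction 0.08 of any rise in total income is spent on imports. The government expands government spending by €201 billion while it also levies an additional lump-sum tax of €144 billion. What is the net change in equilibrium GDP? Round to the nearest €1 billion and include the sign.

+€199 billion

MPC = 1 − MPS = 1 − 0.19 = 0.81.
Expenditure multiplier = 1/(1 − c(1−t) + m) = 1/(1 − 0.81×0.81 + 0.08) = 1/0.4239 ≈ 2.359.
ΔG contributes k·ΔG = (+€201 billion) / 0.4239 ≈ +€474.2 billion.
ΔT of +€144 billion changes first-round spending by −c·ΔT = −€116.64 billion, contributing k·(−c·ΔT) = (−€116.64 billion) / 0.4239 ≈ −€275.2 billion.
Net ΔY = k(ΔG − c·ΔT) = (+€84.36 billion) / 0.4239 ≈ +€199 billion.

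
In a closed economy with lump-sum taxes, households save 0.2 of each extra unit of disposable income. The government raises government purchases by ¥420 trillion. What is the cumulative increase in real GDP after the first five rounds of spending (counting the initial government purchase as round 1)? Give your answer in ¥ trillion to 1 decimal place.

MPC = 1 − MPS = 1 − 0.2 = 0.8.
Round 1 adds ΔG = ¥420 trillion; each later round is MPC = 0.8 times the previous.
After 5 rounds: 420 + 336 + 268.8 + 215.04 + 172.032 = ΔG·(1 − c^5)/(1 − c) = 420 × (1 − 0.32768)/0.2 ≈ ¥1,411.9 trillion.

¥1,411.9 trillion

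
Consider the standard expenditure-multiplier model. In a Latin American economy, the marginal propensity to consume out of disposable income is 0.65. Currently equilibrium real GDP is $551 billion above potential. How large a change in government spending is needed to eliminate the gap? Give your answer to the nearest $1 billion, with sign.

Spending multiplier = 1/(1 − MPC) = 1/(1 − 0.65) = 1/0.35 ≈ 2.857.
Need ΔY = −$551 billion, so ΔG = ΔY/k = (−$551 billion) × 0.35 ≈ −$193 billion.
The government should cut government spending by $193 billion.

−$193 billion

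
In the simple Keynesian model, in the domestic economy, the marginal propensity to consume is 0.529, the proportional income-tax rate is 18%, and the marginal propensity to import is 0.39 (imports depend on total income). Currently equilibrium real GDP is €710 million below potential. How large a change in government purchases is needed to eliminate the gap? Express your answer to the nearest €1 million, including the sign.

+€679 million

Spending multiplier = 1/(1 − c(1−t) + m) = 1/(1 − 0.529×0.82 + 0.39) = 1/0.95622 ≈ 1.046.
Need ΔY = +€710 million, so ΔG = ΔY/k = (+€710 million) × 0.95622 ≈ +€679 million.
The government should increase government purchases by €679 million.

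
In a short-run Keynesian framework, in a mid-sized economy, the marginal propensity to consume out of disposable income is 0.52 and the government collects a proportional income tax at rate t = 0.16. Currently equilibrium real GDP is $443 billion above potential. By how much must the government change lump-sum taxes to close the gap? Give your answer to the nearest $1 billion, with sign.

+$480 billion

Spending multiplier = 1/(1 − c(1−t)) = 1/(1 − 0.52×0.84) = 1/0.5632 ≈ 1.776.
Tax multiplier = −c·k = −0.52/0.5632 ≈ −0.923. Need ΔY = −$443 billion, so ΔT = ΔY/(−c·k) = −(−$443 billion) × 0.5632 / 0.52 ≈ +$480 billion.
The government should raise lump-sum taxes by $480 billion.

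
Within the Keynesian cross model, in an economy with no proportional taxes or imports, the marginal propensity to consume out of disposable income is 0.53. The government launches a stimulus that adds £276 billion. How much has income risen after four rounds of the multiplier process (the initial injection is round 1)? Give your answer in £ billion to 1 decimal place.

Round 1 adds ΔG = £276 billion; each later round is MPC = 0.53 times the previous.
After 4 rounds: 276 + 146.28 + 77.5284 + 41.090052 = ΔG·(1 − c^4)/(1 − c) = 276 × (1 − 0.07890481)/0.47 ≈ £540.9 billion.

£540.9 billion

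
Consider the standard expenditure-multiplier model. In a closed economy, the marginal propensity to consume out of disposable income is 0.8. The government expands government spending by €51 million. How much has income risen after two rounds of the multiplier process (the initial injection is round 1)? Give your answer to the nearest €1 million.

€92 million

Round 1 adds ΔG = €51 million; each later round is MPC = 0.8 times the previous.
After 2 rounds: 51 + 40.8 = ΔG·(1 − c^2)/(1 − c) = 51 × (1 − 0.64)/0.2 ≈ €92 million.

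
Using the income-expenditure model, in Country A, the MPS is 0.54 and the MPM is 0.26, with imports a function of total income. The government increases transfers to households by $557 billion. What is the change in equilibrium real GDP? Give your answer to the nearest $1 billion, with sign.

+$320 billion

MPC = 1 − MPS = 1 − 0.54 = 0.46.
The transfer change shifts disposable income by +$557 billion, so first-round consumption changes by c·ΔTR = 0.46 × (+$557 billion) = +$256.22 billion.
Expenditure multiplier = 1/(1 − c + m) = 1/(1 − 0.46 + 0.26) = 1/0.8 = 1.25.
The transfer multiplier is c × k = 0.575, so ΔY = k × (c·ΔTR) = (+$256.22 billion) / 0.8 ≈ +$320 billion.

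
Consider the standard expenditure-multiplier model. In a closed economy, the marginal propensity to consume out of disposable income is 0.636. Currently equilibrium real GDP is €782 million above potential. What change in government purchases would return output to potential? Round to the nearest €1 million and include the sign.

Spending multiplier = 1/(1 − MPC) = 1/(1 − 0.636) = 1/0.364 ≈ 2.747.
Need ΔY = −€782 million, so ΔG = ΔY/k = (−€782 million) × 0.364 ≈ −€285 million.
The government should cut government purchases by €285 million.

−€285 million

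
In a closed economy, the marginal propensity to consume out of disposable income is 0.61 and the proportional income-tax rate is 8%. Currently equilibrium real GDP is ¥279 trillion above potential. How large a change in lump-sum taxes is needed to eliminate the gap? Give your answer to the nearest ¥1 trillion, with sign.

+¥201 trillion

Spending multiplier = 1/(1 − c(1−t)) = 1/(1 − 0.61×0.92) = 1/0.4388 ≈ 2.279.
Tax multiplier = −c·k = −0.61/0.4388 ≈ −1.39. Need ΔY = −¥279 trillion, so ΔT = ΔY/(−c·k) = −(−¥279 trillion) × 0.4388 / 0.61 ≈ +¥201 trillion.
The government should raise lump-sum taxes by ¥201 trillion.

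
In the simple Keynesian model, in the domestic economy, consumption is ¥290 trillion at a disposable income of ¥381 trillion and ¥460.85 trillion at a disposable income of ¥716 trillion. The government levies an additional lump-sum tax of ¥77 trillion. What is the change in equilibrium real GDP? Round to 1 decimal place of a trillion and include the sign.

−¥80.1 trillion

MPC = ΔC/ΔYd = (460.85 − 290)/(716 − 381) = 170.85/335 = 0.51.
A lump-sum tax change of +¥77 trillion shifts disposable income by −¥77 trillion; first-round consumption changes by −c × ΔT = −0.51 × (+¥77 trillion) = −¥39.27 trillion.
Expenditure multiplier = 1/(1 − MPC) = 1/(1 − 0.51) = 1/0.49 ≈ 2.041.
The tax multiplier is −c × k ≈ −1.041, so ΔY = k × (−c·ΔT) = (−¥39.27 trillion) / 0.49 ≈ −¥80.1 trillion.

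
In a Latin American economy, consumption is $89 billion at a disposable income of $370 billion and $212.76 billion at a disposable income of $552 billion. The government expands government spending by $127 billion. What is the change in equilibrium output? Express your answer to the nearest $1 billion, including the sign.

+$397 billion

MPC = ΔC/ΔYd = (212.76 − 89)/(552 − 370) = 123.76/182 = 0.68.
Spending multiplier = 1/(1 − MPC) = 1/(1 − 0.68) = 1/0.32 = 3.125.
ΔY = k × ΔG = (+$127 billion) / 0.32 ≈ +$397 billion.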